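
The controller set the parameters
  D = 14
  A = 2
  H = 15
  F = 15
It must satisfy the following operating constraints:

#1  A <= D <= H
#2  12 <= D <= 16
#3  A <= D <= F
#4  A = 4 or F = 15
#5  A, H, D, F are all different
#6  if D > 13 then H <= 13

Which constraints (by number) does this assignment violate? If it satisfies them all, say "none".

#1 values 2 <= 14 <= 15 — holds.
#2 D = 14 lies in [12, 16] — holds.
#3 values 2 <= 14 <= 15 — holds.
#4 A = 2 ≠ 4, but F = 15 = 15 (second disjunct) — holds.
#5 H = F = 15, not all different — does not hold.
#6 D = 14 > 13, so we need H ≤ 13; but H = 15 > 13 — does not hold.

The assignment fails constraints 5 and 6.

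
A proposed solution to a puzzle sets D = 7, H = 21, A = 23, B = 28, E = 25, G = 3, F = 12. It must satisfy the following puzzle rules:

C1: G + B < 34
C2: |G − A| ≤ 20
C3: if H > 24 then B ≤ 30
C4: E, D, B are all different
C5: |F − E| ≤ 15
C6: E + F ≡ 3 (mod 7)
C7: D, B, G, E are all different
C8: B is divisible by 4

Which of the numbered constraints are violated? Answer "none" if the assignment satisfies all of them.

C1: G + B = 3 + 28 = 31; 31 < 34 — holds.
C2: |3 − 23| = 20; 20 ≤ 20 — holds.
C3: H = 21, not > 24; antecedent false, conditional vacuously true — holds.
C4: values 25, 7, 28 are pairwise distinct — holds.
C5: |12 − 25| = 13; 13 ≤ 15 — holds.
C6: E + F = 37; 37 mod 7 = 2, not 3 — does not hold.
C7: values 7, 28, 3, 25 are pairwise distinct — holds.
C8: 28 / 4 = 7, so 4 divides 28 — holds.

The assignment fails constraint 6.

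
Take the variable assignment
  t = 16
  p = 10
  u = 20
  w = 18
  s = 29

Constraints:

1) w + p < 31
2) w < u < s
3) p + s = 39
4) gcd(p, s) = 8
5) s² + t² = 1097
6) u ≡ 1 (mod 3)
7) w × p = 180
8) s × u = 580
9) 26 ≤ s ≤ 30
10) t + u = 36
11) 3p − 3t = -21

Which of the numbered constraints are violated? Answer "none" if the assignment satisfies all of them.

1) w + p = 18 + 10 = 28; 28 < 31  ✓
2) values 18 < 20 < 29  ✓
3) p + s = 10 + 29 = 39  ✓
4) gcd(10, 29) = 1, not 8  ✗
5) s² + t² = 29² + 16² = 841 + 256 = 1097  ✓
6) 20 mod 3 = 2, not 1  ✗
7) w × p = 18 × 10 = 180  ✓
8) s × u = 29 × 20 = 580  ✓
9) s = 29 lies in [26, 30]  ✓
10) t + u = 16 + 20 = 36  ✓
11) 3p − 3t = 3(10) − 3(16) = -18, not -21  ✗

Constraints 4, 6, and 11 do not hold.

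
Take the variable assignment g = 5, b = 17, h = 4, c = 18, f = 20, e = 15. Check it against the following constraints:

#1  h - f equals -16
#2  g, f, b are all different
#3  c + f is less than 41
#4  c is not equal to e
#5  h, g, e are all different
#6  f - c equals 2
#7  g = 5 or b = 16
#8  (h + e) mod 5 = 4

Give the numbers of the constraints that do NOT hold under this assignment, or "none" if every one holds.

#1 h - f = 4 - 20 = -16  OK
#2 values 5, 20, 17 are pairwise distinct  OK
#3 c + f = 18 + 20 = 38; 38 < 41  OK
#4 c = 18, e = 15; distinct  OK
#5 values 4, 5, 15 are pairwise distinct  OK
#6 f - c = 20 - 18 = 2  OK
#7 g = 5 = 5 (first disjunct)  OK
#8 h + e = 19; 19 mod 5 = 4  OK

Yes — all constraints hold.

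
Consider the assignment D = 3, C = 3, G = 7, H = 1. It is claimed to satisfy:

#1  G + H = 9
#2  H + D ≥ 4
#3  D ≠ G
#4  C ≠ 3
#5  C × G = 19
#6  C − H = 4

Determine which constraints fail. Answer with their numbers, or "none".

#1 G + H = 7 + 1 = 8, not 9  ✘
#2 H + D = 1 + 3 = 4; 4 ≥ 4  ✔
#3 D = 3, G = 7; distinct  ✔
#4 C = 3, but 3 is required to differ  ✘
#5 C × G = 3 × 7 = 21, not 19  ✘
#6 C − H = 3 − 1 = 2, not 4  ✘

The assignment fails constraints 1, 4, 5, and 6.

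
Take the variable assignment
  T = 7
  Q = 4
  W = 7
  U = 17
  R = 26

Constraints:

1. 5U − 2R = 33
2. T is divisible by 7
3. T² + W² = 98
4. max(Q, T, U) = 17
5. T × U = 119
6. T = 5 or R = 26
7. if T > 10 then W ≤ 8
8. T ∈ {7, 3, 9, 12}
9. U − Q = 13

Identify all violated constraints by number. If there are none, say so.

1. 5U − 2R = 5(17) − 2(26) = 33  ✔
2. 7 / 7 = 1, so 7 divides 7  ✔
3. T² + W² = 7² + 7² = 49 + 49 = 98  ✔
4. max(4, 7, 17) = 17  ✔
5. T × U = 7 × 17 = 119  ✔
6. T = 7 ≠ 5, but R = 26 = 26 (second disjunct)  ✔
7. T = 7, not > 10; antecedent false, conditional vacuously true  ✔
8. T = 7 is in {7, 3, 9, 12}  ✔
9. U − Q = 17 − 4 = 13  ✔

Yes — all constraints hold.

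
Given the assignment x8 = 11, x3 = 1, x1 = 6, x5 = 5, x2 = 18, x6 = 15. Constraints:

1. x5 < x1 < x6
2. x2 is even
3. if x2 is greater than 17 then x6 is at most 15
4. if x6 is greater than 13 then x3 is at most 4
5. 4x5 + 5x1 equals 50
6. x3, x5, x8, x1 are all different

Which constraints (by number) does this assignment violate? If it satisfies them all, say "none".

The assignment satisfies every constraint.

1. values 5 < 6 < 15  ✓
2. x2 = 18 is even  ✓
3. x2 = 18 > 17, so we need x6 ≤ 15; x6 = 15 ≤ 15  ✓
4. x6 = 15 > 13, so we need x3 ≤ 4; x3 = 1 ≤ 4  ✓
5. 4x5 + 5x1 = 4(5) + 5(6) = 50  ✓
6. values 1, 5, 11, 6 are pairwise distinct  ✓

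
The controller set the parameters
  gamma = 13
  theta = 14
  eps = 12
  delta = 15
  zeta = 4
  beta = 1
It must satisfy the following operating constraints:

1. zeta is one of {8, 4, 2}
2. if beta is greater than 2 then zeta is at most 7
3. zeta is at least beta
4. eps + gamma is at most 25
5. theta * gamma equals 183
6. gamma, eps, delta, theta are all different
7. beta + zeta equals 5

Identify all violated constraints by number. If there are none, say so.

1. zeta = 4 is in {8, 4, 2}  ✔
2. beta = 1, not > 2; antecedent false, conditional vacuously true  ✔
3. zeta = 4, beta = 1; 4 ≥ 1  ✔
4. eps + gamma = 12 + 13 = 25; 25 ≤ 25  ✔
5. theta * gamma = 14 * 13 = 182, not 183  ✘
6. values 13, 12, 15, 14 are pairwise distinct  ✔
7. beta + zeta = 1 + 4 = 5  ✔

No — constraint 5 is not satisfied.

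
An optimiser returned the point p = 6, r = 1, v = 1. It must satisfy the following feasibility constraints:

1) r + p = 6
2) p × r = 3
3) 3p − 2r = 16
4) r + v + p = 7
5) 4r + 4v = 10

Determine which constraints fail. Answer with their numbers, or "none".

Constraints 1, 2, 4, and 5 are violated.

1) r + p = 1 + 6 = 7, not 6 — fails.
2) p × r = 6 × 1 = 6, not 3 — fails.
3) 3p − 2r = 3(6) − 2(1) = 16 — holds.
4) r + v + p = 1 + 1 + 6 = 8, not 7 — fails.
5) 4r + 4v = 4(1) + 4(1) = 8, not 10 — fails.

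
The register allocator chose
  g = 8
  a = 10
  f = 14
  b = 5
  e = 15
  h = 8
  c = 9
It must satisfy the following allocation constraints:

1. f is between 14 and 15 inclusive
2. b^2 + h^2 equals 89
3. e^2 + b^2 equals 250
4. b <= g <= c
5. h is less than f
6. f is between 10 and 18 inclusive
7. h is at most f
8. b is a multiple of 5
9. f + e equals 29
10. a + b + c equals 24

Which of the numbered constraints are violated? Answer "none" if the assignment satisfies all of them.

None — every constraint holds.

1. f = 14 lies in [14, 15] — holds.
2. b^2 + h^2 = 5^2 + 8^2 = 25 + 64 = 89 — holds.
3. e^2 + b^2 = 15^2 + 5^2 = 225 + 25 = 250 — holds.
4. values 5 <= 8 <= 9 — holds.
5. h = 8, f = 14; 8 < 14 — holds.
6. f = 14 lies in [10, 18] — holds.
7. h = 8, f = 14; 8 ≤ 14 — holds.
8. 5 / 5 = 1, so 5 divides 5 — holds.
9. f + e = 14 + 15 = 29 — holds.
10. a + b + c = 10 + 5 + 9 = 24 — holds.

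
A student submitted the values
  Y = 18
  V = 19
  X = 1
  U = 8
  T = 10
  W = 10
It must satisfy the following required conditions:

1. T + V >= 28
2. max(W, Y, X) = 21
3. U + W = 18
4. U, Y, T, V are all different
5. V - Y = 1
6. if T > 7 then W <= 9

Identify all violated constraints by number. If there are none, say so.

1. T + V = 10 + 19 = 29; 29 ≥ 28 — holds.
2. max(10, 18, 1) = 18, not 21 — fails.
3. U + W = 8 + 10 = 18 — holds.
4. values 8, 18, 10, 19 are pairwise distinct — holds.
5. V - Y = 19 - 18 = 1 — holds.
6. T = 10 > 7, so we need W ≤ 9; but W = 10 > 9 — fails.

Violated: 2, 6.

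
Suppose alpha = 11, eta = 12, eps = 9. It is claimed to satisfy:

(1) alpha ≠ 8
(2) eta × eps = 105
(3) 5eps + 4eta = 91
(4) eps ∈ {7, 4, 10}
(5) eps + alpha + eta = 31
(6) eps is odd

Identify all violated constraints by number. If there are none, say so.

No — constraints 2, 3, 4, and 5 are not satisfied.

(1) alpha = 11, and 11 ≠ 8  ✓
(2) eta × eps = 12 × 9 = 108, not 105  ✗
(3) 5eps + 4eta = 5(9) + 4(12) = 93, not 91  ✗
(4) eps = 9 is not in {7, 4, 10}  ✗
(5) eps + alpha + eta = 9 + 11 + 12 = 32, not 31  ✗
(6) eps = 9 is odd  ✓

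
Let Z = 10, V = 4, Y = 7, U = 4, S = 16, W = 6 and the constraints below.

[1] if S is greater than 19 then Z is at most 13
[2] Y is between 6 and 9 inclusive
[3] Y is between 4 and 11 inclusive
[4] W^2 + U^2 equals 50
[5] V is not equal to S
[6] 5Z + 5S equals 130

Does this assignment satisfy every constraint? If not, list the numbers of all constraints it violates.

Constraint 4 does not hold.

[1] S = 16, not > 19; antecedent false, conditional vacuously true — holds.
[2] Y = 7 lies in [6, 9] — holds.
[3] Y = 7 lies in [4, 11] — holds.
[4] W^2 + U^2 = 6^2 + 4^2 = 36 + 16 = 52, not 50 — does not hold.
[5] V = 4, S = 16; distinct — holds.
[6] 5Z + 5S = 5(10) + 5(16) = 130 — holds.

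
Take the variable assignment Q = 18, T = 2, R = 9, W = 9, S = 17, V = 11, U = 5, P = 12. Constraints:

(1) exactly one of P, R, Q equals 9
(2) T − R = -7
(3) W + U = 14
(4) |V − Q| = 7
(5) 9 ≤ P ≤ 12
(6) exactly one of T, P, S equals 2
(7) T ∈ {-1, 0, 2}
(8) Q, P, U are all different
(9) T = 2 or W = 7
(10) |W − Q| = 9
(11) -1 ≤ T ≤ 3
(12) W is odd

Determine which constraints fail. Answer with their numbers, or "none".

None — every constraint holds.

(1) P=12, R=9, Q=18; 1 of them equals 9 — OK.
(2) T − R = 2 − 9 = -7 — OK.
(3) W + U = 9 + 5 = 14 — OK.
(4) |11 − 18| = 7 — OK.
(5) P = 12 lies in [9, 12] — OK.
(6) T=2, P=12, S=17; 1 of them equals 2 — OK.
(7) T = 2 is in {-1, 0, 2} — OK.
(8) values 18, 12, 5 are pairwise distinct — OK.
(9) T = 2 = 2 (first disjunct) — OK.
(10) |9 − 18| = 9 — OK.
(11) T = 2 lies in [-1, 3] — OK.
(12) W = 9 is odd — OK.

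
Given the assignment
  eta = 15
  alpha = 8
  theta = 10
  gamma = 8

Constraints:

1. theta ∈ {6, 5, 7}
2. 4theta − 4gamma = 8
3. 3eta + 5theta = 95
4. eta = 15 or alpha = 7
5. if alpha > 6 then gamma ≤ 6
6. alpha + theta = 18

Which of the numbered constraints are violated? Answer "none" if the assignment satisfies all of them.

Violated: 1 and 5.

1. theta = 10 is not in {6, 5, 7} — fails.
2. 4theta − 4gamma = 4(10) − 4(8) = 8 — holds.
3. 3eta + 5theta = 3(15) + 5(10) = 95 — holds.
4. eta = 15 = 15 (first disjunct) — holds.
5. alpha = 8 > 6, so we need gamma ≤ 6; but gamma = 8 > 6 — fails.
6. alpha + theta = 8 + 10 = 18 — holds.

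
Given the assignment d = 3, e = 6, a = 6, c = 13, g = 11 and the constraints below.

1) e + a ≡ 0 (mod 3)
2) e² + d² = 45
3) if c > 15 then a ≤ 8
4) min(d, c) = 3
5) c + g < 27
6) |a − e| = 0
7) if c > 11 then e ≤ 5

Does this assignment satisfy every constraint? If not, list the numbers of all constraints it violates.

Constraint 7 does not hold.

1) e + a = 12; 12 mod 3 = 0 — OK.
2) e² + d² = 6² + 3² = 36 + 9 = 45 — OK.
3) c = 13, not > 15; antecedent false, conditional vacuously true — OK.
4) min(3, 13) = 3 — OK.
5) c + g = 13 + 11 = 24; 24 < 27 — OK.
6) |6 − 6| = 0 — OK.
7) c = 13 > 11, so we need e ≤ 5; but e = 6 > 5 — violated.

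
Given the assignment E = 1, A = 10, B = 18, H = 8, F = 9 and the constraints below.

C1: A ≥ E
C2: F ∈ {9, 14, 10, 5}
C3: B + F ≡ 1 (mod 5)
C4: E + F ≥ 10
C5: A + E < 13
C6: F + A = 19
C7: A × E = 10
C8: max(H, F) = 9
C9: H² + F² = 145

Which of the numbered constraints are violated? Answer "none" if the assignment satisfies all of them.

No — constraint 3 is not satisfied.

C1: A = 10, E = 1; 10 ≥ 1 — holds.
C2: F = 9 is in {9, 14, 10, 5} — holds.
C3: B + F = 27; 27 mod 5 = 2, not 1 — does not hold.
C4: E + F = 1 + 9 = 10; 10 ≥ 10 — holds.
C5: A + E = 10 + 1 = 11; 11 < 13 — holds.
C6: F + A = 9 + 10 = 19 — holds.
C7: A × E = 10 × 1 = 10 — holds.
C8: max(8, 9) = 9 — holds.
C9: H² + F² = 8² + 9² = 64 + 81 = 145 — holds.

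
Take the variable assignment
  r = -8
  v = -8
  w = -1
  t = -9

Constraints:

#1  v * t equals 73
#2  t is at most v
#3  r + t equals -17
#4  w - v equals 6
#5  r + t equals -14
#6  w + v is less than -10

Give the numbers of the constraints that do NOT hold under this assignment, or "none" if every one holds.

#1 v * t = -8 * (-9) = 72, not 73 — fails.
#2 t = -9, v = -8; -9 ≤ -8 — holds.
#3 r + t = -8 + (-9) = -17 — holds.
#4 w - v = -1 - (-8) = 7, not 6 — fails.
#5 r + t = -8 + (-9) = -17, not -14 — fails.
#6 w + v = -1 + (-8) = -9; -9 ≥ -10, bound -10 not met — fails.

Constraints 1, 4, 5, 6 do not hold.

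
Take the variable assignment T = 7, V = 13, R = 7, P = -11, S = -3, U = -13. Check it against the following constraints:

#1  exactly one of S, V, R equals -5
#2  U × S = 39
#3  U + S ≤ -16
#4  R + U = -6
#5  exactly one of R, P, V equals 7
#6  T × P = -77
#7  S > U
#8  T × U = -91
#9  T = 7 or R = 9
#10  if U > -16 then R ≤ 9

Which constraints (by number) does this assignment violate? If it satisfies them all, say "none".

No — constraint 1 is not satisfied.

#1 S=-3, V=13, R=7; 0 of them equal -5, not exactly one  ✘
#2 U × S = -13 × (-3) = 39  ✔
#3 U + S = -13 + (-3) = -16; -16 ≤ -16  ✔
#4 R + U = 7 + (-13) = -6  ✔
#5 R=7, P=-11, V=13; 1 of them equals 7  ✔
#6 T × P = 7 × (-11) = -77  ✔
#7 S = -3, U = -13; -3 > -13  ✔
#8 T × U = 7 × (-13) = -91  ✔
#9 T = 7 = 7 (first disjunct)  ✔
#10 U = -13 > -16, so we need R ≤ 9; R = 7 ≤ 9  ✔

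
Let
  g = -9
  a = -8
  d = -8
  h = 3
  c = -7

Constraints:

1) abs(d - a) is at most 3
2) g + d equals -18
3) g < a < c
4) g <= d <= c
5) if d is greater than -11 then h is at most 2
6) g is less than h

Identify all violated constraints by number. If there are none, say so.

1) abs(-8 - (-8)) = 0; 0 ≤ 3  OK
2) g + d = -9 + (-8) = -17, not -18  FAIL
3) values -9 < -8 < -7  OK
4) values -9 <= -8 <= -7  OK
5) d = -8 > -11, so we need h ≤ 2; but h = 3 > 2  FAIL
6) g = -9, h = 3; -9 < 3  OK

Constraints 2, 5 are violated.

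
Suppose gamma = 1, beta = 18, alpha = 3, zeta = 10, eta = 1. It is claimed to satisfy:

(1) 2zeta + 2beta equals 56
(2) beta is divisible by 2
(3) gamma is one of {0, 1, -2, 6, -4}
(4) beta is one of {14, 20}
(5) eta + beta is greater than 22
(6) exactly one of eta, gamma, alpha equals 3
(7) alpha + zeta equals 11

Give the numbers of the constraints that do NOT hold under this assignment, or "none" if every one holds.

The assignment fails constraints 4, 5, and 7.

(1) 2zeta + 2beta = 2(10) + 2(18) = 56  OK
(2) 18 / 2 = 9, so 2 divides 18  OK
(3) gamma = 1 is in {0, 1, -2, 6, -4}  OK
(4) beta = 18 is not in {14, 20}  FAIL
(5) eta + beta = 1 + 18 = 19; 19 ≤ 22, bound 22 not met  FAIL
(6) eta=1, gamma=1, alpha=3; 1 of them equals 3  OK
(7) alpha + zeta = 3 + 10 = 13, not 11  FAIL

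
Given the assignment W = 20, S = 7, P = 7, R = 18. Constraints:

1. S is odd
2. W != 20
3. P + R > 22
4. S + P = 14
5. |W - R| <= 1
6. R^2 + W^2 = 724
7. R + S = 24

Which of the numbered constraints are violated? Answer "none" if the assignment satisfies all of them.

1. S = 7 is odd  OK
2. W = 20, but 20 is required to differ  FAIL
3. P + R = 7 + 18 = 25; 25 > 22  OK
4. S + P = 7 + 7 = 14  OK
5. |20 - 18| = 2; 2 > 1, exceeds bound 1  FAIL
6. R^2 + W^2 = 18^2 + 20^2 = 324 + 400 = 724  OK
7. R + S = 18 + 7 = 25, not 24  FAIL

The assignment fails constraints 2, 5, 7.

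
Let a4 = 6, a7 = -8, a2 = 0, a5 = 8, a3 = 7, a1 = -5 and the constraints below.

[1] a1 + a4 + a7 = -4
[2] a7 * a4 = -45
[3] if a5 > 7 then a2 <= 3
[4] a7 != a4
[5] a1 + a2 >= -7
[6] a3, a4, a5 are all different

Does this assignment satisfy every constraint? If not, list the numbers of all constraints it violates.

No — constraints 1, 2 are not satisfied.

[1] a1 + a4 + a7 = -5 + 6 + (-8) = -7, not -4 — does not hold.
[2] a7 * a4 = -8 * 6 = -48, not -45 — does not hold.
[3] a5 = 8 > 7, so we need a2 ≤ 3; a2 = 0 ≤ 3 — holds.
[4] a7 = -8, a4 = 6; distinct — holds.
[5] a1 + a2 = -5 + 0 = -5; -5 ≥ -7 — holds.
[6] values 7, 6, 8 are pairwise distinct — holds.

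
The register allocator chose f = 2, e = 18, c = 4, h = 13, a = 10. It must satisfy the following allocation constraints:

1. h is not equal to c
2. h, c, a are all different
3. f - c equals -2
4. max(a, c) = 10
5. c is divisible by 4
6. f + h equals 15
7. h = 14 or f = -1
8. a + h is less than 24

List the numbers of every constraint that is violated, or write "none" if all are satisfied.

The assignment fails constraint 7.

1. h = 13, c = 4; distinct  ✔
2. values 13, 4, 10 are pairwise distinct  ✔
3. f - c = 2 - 4 = -2  ✔
4. max(10, 4) = 10  ✔
5. 4 / 4 = 1, so 4 divides 4  ✔
6. f + h = 2 + 13 = 15  ✔
7. h = 13 ≠ 14 and f = 2 ≠ -1; both disjuncts false  ✘
8. a + h = 10 + 13 = 23; 23 < 24  ✔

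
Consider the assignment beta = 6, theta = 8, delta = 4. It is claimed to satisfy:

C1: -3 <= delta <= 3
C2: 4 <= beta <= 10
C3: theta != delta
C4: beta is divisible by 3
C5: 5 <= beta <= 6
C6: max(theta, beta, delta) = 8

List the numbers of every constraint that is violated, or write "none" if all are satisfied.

The assignment fails constraint 1.

C1: delta = 4 is outside [-3, 3]  no
C2: beta = 6 lies in [4, 10]  yes
C3: theta = 8, delta = 4; distinct  yes
C4: 6 / 3 = 2, so 3 divides 6  yes
C5: beta = 6 lies in [5, 6]  yes
C6: max(8, 6, 4) = 8  yes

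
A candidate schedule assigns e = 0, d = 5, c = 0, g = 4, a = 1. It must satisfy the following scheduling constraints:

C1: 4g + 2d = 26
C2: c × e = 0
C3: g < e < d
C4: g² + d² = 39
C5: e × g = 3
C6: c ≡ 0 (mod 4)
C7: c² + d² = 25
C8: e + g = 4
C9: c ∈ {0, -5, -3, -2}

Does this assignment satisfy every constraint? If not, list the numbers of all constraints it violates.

C1: 4g + 2d = 4(4) + 2(5) = 26  yes
C2: c × e = 0 × 0 = 0  yes
C3: values 4, 0, 5; g = 4 is not < e = 0  no
C4: g² + d² = 4² + 5² = 16 + 25 = 41, not 39  no
C5: e × g = 0 × 4 = 0, not 3  no
C6: 0 mod 4 = 0  yes
C7: c² + d² = 0² + 5² = 0 + 25 = 25  yes
C8: e + g = 0 + 4 = 4  yes
C9: c = 0 is in {0, -5, -3, -2}  yes

Constraints 3, 4, and 5 are violated.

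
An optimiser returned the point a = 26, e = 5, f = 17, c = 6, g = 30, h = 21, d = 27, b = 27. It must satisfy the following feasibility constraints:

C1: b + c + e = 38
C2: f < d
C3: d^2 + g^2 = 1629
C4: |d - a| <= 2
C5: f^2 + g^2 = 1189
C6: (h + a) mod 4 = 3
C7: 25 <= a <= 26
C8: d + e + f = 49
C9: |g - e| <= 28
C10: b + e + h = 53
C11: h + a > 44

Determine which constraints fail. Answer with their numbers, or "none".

Yes — all constraints hold.

C1: b + c + e = 27 + 6 + 5 = 38  yes
C2: f = 17, d = 27; 17 < 27  yes
C3: d^2 + g^2 = 27^2 + 30^2 = 729 + 900 = 1629  yes
C4: |27 - 26| = 1; 1 ≤ 2  yes
C5: f^2 + g^2 = 17^2 + 30^2 = 289 + 900 = 1189  yes
C6: h + a = 47; 47 mod 4 = 3  yes
C7: a = 26 lies in [25, 26]  yes
C8: d + e + f = 27 + 5 + 17 = 49  yes
C9: |30 - 5| = 25; 25 ≤ 28  yes
C10: b + e + h = 27 + 5 + 21 = 53  yes
C11: h + a = 21 + 26 = 47; 47 > 44  yes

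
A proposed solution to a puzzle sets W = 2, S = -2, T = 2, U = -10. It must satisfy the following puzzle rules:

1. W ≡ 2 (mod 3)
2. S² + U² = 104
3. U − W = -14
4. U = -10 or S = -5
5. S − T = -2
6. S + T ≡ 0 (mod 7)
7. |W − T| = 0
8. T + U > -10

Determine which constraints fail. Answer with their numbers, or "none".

1. 2 mod 3 = 2  true
2. S² + U² = (-2)² + (-10)² = 4 + 100 = 104  true
3. U − W = -10 − 2 = -12, not -14  false
4. U = -10 = -10 (first disjunct)  true
5. S − T = -2 − 2 = -4, not -2  false
6. S + T = 0; 0 mod 7 = 0  true
7. |2 − 2| = 0  true
8. T + U = 2 + (-10) = -8; -8 > -10  true

Violated: 3 and 5.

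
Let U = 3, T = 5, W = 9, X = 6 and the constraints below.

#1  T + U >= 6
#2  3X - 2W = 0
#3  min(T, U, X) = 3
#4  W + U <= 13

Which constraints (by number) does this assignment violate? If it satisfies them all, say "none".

The assignment satisfies every constraint.

#1 T + U = 5 + 3 = 8; 8 ≥ 6 — satisfied.
#2 3X - 2W = 3(6) - 2(9) = 0 — satisfied.
#3 min(5, 3, 6) = 3 — satisfied.
#4 W + U = 9 + 3 = 12; 12 ≤ 13 — satisfied.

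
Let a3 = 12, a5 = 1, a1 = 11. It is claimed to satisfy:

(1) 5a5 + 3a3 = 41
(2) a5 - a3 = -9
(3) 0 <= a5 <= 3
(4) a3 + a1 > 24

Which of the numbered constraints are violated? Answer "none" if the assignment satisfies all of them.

No — constraints 2, 4 are not satisfied.

(1) 5a5 + 3a3 = 5(1) + 3(12) = 41  ✓
(2) a5 - a3 = 1 - 12 = -11, not -9  ✗
(3) a5 = 1 lies in [0, 3]  ✓
(4) a3 + a1 = 12 + 11 = 23; 23 ≤ 24, bound 24 not met  ✗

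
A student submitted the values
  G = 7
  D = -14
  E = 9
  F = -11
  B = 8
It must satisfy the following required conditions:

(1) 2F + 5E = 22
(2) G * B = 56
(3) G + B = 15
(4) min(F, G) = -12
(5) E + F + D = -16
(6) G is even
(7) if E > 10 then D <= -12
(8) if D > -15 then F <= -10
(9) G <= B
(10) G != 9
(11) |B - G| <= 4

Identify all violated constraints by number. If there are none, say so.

Violated: 1, 4, and 6.

(1) 2F + 5E = 2(-11) + 5(9) = 23, not 22 — violated.
(2) G * B = 7 * 8 = 56 — OK.
(3) G + B = 7 + 8 = 15 — OK.
(4) min(-11, 7) = -11, not -12 — violated.
(5) E + F + D = 9 + (-11) + (-14) = -16 — OK.
(6) G = 7 is odd — violated.
(7) E = 9, not > 10; antecedent false, conditional vacuously true — OK.
(8) D = -14 > -15, so we need F ≤ -10; F = -11 ≤ -10 — OK.
(9) G = 7, B = 8; 7 ≤ 8 — OK.
(10) G = 7, and 7 ≠ 9 — OK.
(11) |8 - 7| = 1; 1 ≤ 4 — OK.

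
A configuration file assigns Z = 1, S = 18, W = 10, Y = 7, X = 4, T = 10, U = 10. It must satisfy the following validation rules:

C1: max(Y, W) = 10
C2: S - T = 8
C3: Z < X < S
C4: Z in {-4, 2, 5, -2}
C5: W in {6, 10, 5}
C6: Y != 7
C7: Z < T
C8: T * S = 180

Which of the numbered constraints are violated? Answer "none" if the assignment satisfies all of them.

Violated: 4 and 6.

C1: max(7, 10) = 10  OK
C2: S - T = 18 - 10 = 8  OK
C3: values 1 < 4 < 18  OK
C4: Z = 1 is not in {-4, 2, 5, -2}  FAIL
C5: W = 10 is in {6, 10, 5}  OK
C6: Y = 7, but 7 is required to differ  FAIL
C7: Z = 1, T = 10; 1 < 10  OK
C8: T * S = 10 * 18 = 180  OK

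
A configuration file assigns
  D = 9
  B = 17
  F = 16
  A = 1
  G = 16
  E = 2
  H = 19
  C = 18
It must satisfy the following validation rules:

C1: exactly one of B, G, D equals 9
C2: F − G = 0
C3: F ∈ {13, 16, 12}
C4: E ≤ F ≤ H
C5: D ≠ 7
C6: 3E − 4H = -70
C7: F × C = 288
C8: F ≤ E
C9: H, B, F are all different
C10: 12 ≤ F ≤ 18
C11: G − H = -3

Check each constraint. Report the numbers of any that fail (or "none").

Violated: 8.

C1: B=17, G=16, D=9; 1 of them equals 9  true
C2: F − G = 16 − 16 = 0  true
C3: F = 16 is in {13, 16, 12}  true
C4: values 2 ≤ 16 ≤ 19  true
C5: D = 9, and 9 ≠ 7  true
C6: 3E − 4H = 3(2) − 4(19) = -70  true
C7: F × C = 16 × 18 = 288  true
C8: F = 16, E = 2; 16 > 2 (want ≤)  false
C9: values 19, 17, 16 are pairwise distinct  true
C10: F = 16 lies in [12, 18]  true
C11: G − H = 16 − 19 = -3  true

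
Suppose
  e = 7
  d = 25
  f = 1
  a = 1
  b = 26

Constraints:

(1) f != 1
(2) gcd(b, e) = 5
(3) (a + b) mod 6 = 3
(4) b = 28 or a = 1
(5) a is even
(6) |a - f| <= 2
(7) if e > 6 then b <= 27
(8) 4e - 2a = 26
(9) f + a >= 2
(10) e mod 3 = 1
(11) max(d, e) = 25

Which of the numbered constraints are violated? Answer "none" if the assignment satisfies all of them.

Constraints 1, 2, and 5 do not hold.

(1) f = 1, but 1 is required to differ  ✘
(2) gcd(26, 7) = 1, not 5  ✘
(3) a + b = 27; 27 mod 6 = 3  ✔
(4) b = 26 ≠ 28, but a = 1 = 1 (second disjunct)  ✔
(5) a = 1 is odd  ✘
(6) |1 - 1| = 0; 0 ≤ 2  ✔
(7) e = 7 > 6, so we need b ≤ 27; b = 26 ≤ 27  ✔
(8) 4e - 2a = 4(7) - 2(1) = 26  ✔
(9) f + a = 1 + 1 = 2; 2 ≥ 2  ✔
(10) 7 mod 3 = 1  ✔
(11) max(25, 7) = 25  ✔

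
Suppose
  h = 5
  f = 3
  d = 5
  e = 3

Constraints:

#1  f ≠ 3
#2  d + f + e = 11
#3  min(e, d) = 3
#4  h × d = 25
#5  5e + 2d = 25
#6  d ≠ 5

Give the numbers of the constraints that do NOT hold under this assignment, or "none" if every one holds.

Violated: 1 and 6.

#1 f = 3, but 3 is required to differ — violated.
#2 d + f + e = 5 + 3 + 3 = 11 — satisfied.
#3 min(3, 5) = 3 — satisfied.
#4 h × d = 5 × 5 = 25 — satisfied.
#5 5e + 2d = 5(3) + 2(5) = 25 — satisfied.
#6 d = 5, but 5 is required to differ — violated.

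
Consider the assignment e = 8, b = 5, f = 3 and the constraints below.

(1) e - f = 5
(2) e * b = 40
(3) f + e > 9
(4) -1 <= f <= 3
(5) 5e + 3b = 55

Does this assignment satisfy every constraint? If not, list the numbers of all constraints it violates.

All constraints are satisfied.

(1) e - f = 8 - 3 = 5  ✓
(2) e * b = 8 * 5 = 40  ✓
(3) f + e = 3 + 8 = 11; 11 > 9  ✓
(4) f = 3 lies in [-1, 3]  ✓
(5) 5e + 3b = 5(8) + 3(5) = 55  ✓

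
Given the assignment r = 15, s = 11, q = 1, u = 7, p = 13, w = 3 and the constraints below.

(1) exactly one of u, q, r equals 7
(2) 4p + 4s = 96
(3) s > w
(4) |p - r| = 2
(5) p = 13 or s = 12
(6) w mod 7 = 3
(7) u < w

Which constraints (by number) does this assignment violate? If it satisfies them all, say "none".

Violated: 7.

(1) u=7, q=1, r=15; 1 of them equals 7 — holds.
(2) 4p + 4s = 4(13) + 4(11) = 96 — holds.
(3) s = 11, w = 3; 11 > 3 — holds.
(4) |13 - 15| = 2 — holds.
(5) p = 13 = 13 (first disjunct) — holds.
(6) 3 mod 7 = 3 — holds.
(7) u = 7, w = 3; 7 ≥ 3 (want <) — does not hold.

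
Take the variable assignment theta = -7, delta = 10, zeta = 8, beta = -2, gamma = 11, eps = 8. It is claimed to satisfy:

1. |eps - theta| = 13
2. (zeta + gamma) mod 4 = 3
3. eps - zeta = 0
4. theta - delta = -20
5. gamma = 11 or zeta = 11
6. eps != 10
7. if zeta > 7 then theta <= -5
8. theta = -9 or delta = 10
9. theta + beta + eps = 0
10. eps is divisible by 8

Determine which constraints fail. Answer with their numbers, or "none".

1. |8 - (-7)| = 15, not 13  FAIL
2. zeta + gamma = 19; 19 mod 4 = 3  OK
3. eps - zeta = 8 - 8 = 0  OK
4. theta - delta = -7 - 10 = -17, not -20  FAIL
5. gamma = 11 = 11 (first disjunct)  OK
6. eps = 8, and 8 ≠ 10  OK
7. zeta = 8 > 7, so we need theta ≤ -5; theta = -7 ≤ -5  OK
8. theta = -7 ≠ -9, but delta = 10 = 10 (second disjunct)  OK
9. theta + beta + eps = -7 + (-2) + 8 = -1, not 0  FAIL
10. 8 / 8 = 1, so 8 divides 8  OK

Constraints 1, 4, 9 are violated.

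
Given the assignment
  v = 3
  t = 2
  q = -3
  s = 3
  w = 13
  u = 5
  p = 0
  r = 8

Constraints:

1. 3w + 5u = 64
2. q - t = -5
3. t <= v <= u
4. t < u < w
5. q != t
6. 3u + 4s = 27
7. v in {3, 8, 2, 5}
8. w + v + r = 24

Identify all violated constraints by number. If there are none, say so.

1. 3w + 5u = 3(13) + 5(5) = 64  ✓
2. q - t = -3 - 2 = -5  ✓
3. values 2 <= 3 <= 5  ✓
4. values 2 < 5 < 13  ✓
5. q = -3, t = 2; distinct  ✓
6. 3u + 4s = 3(5) + 4(3) = 27  ✓
7. v = 3 is in {3, 8, 2, 5}  ✓
8. w + v + r = 13 + 3 + 8 = 24  ✓

No violations.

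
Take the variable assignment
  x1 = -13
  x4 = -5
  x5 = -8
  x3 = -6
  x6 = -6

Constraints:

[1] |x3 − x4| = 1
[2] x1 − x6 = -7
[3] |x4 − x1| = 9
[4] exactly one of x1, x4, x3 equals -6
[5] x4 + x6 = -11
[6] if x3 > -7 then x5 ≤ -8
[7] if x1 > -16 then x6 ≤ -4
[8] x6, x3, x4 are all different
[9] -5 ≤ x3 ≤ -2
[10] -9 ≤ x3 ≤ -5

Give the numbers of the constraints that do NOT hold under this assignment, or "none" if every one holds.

Constraints 3, 8, 9 are violated.

[1] |-6 − (-5)| = 1 — holds.
[2] x1 − x6 = -13 − (-6) = -7 — holds.
[3] |-5 − (-13)| = 8, not 9 — does not hold.
[4] x1=-13, x4=-5, x3=-6; 1 of them equals -6 — holds.
[5] x4 + x6 = -5 + (-6) = -11 — holds.
[6] x3 = -6 > -7, so we need x5 ≤ -8; x5 = -8 ≤ -8 — holds.
[7] x1 = -13 > -16, so we need x6 ≤ -4; x6 = -6 ≤ -4 — holds.
[8] x6 = x3 = -6, not all different — does not hold.
[9] x3 = -6 is outside [-5, -2] — does not hold.
[10] x3 = -6 lies in [-9, -5] — holds.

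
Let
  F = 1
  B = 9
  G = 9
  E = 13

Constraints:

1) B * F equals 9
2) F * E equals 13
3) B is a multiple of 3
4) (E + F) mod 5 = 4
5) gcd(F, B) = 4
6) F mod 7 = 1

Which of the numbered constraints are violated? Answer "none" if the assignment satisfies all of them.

1) B * F = 9 * 1 = 9 — holds.
2) F * E = 1 * 13 = 13 — holds.
3) 9 / 3 = 3, so 3 divides 9 — holds.
4) E + F = 14; 14 mod 5 = 4 — holds.
5) gcd(1, 9) = 1, not 4 — does not hold.
6) 1 mod 7 = 1 — holds.

The assignment fails constraint 5.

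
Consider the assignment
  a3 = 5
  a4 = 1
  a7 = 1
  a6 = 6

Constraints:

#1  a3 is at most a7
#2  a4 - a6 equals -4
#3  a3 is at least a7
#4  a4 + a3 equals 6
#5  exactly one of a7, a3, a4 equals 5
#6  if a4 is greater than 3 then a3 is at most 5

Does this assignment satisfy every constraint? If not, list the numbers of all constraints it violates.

No — constraints 1 and 2 are not satisfied.

#1 a3 = 5, a7 = 1; 5 > 1 (want ≤)  no
#2 a4 - a6 = 1 - 6 = -5, not -4  no
#3 a3 = 5, a7 = 1; 5 ≥ 1  yes
#4 a4 + a3 = 1 + 5 = 6  yes
#5 a7=1, a3=5, a4=1; 1 of them equals 5  yes
#6 a4 = 1, not > 3; antecedent false, conditional vacuously true  yes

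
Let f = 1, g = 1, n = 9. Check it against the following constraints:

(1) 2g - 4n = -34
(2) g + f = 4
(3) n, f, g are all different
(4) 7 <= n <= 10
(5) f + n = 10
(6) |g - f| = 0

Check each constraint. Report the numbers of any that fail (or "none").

The assignment fails constraints 2, 3.

(1) 2g - 4n = 2(1) - 4(9) = -34  true
(2) g + f = 1 + 1 = 2, not 4  false
(3) f = g = 1, not all different  false
(4) n = 9 lies in [7, 10]  true
(5) f + n = 1 + 9 = 10  true
(6) |1 - 1| = 0  true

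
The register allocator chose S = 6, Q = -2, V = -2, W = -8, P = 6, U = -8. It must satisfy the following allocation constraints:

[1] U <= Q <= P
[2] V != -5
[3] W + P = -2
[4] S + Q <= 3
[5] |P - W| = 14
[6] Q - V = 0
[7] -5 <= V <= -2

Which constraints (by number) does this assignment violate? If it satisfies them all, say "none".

Constraint 4 is violated.

[1] values -8 <= -2 <= 6 — satisfied.
[2] V = -2, and -2 ≠ -5 — satisfied.
[3] W + P = -8 + 6 = -2 — satisfied.
[4] S + Q = 6 + (-2) = 4; 4 > 3, bound 3 not met — violated.
[5] |6 - (-8)| = 14 — satisfied.
[6] Q - V = -2 - (-2) = 0 — satisfied.
[7] V = -2 lies in [-5, -2] — satisfied.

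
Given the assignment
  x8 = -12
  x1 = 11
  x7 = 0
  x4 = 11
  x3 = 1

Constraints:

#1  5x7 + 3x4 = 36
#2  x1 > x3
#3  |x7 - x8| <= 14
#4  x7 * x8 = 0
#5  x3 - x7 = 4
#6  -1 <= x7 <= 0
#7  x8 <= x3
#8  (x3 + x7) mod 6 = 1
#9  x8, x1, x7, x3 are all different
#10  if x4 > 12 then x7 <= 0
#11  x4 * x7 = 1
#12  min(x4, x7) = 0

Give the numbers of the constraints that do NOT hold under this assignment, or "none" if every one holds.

#1 5x7 + 3x4 = 5(0) + 3(11) = 33, not 36 — does not hold.
#2 x1 = 11, x3 = 1; 11 > 1 — holds.
#3 |0 - (-12)| = 12; 12 ≤ 14 — holds.
#4 x7 * x8 = 0 * (-12) = 0 — holds.
#5 x3 - x7 = 1 - 0 = 1, not 4 — does not hold.
#6 x7 = 0 lies in [-1, 0] — holds.
#7 x8 = -12, x3 = 1; -12 ≤ 1 — holds.
#8 x3 + x7 = 1; 1 mod 6 = 1 — holds.
#9 values -12, 11, 0, 1 are pairwise distinct — holds.
#10 x4 = 11, not > 12; antecedent false, conditional vacuously true — holds.
#11 x4 * x7 = 11 * 0 = 0, not 1 — does not hold.
#12 min(11, 0) = 0 — holds.

The assignment fails constraints 1, 5, and 11.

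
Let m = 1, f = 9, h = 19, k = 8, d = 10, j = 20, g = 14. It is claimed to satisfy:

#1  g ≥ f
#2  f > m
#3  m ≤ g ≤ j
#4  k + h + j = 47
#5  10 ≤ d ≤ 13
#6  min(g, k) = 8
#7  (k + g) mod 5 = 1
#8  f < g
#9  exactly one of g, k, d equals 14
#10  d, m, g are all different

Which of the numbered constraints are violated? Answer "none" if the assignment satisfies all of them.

#1 g = 14, f = 9; 14 ≥ 9 — satisfied.
#2 f = 9, m = 1; 9 > 1 — satisfied.
#3 values 1 ≤ 14 ≤ 20 — satisfied.
#4 k + h + j = 8 + 19 + 20 = 47 — satisfied.
#5 d = 10 lies in [10, 13] — satisfied.
#6 min(14, 8) = 8 — satisfied.
#7 k + g = 22; 22 mod 5 = 2, not 1 — violated.
#8 f = 9, g = 14; 9 < 14 — satisfied.
#9 g=14, k=8, d=10; 1 of them equals 14 — satisfied.
#10 values 10, 1, 14 are pairwise distinct — satisfied.

No — constraint 7 is not satisfied.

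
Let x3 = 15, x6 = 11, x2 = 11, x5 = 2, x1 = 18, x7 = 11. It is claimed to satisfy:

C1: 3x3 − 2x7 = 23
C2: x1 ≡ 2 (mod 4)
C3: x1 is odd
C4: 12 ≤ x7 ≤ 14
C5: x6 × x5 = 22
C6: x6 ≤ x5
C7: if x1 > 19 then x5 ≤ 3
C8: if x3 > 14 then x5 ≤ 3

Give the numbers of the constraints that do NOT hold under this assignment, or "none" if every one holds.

Violated: 3, 4, and 6.

C1: 3x3 − 2x7 = 3(15) − 2(11) = 23 — holds.
C2: 18 mod 4 = 2 — holds.
C3: x1 = 18 is even — fails.
C4: x7 = 11 is outside [12, 14] — fails.
C5: x6 × x5 = 11 × 2 = 22 — holds.
C6: x6 = 11, x5 = 2; 11 > 2 (want ≤) — fails.
C7: x1 = 18, not > 19; antecedent false, conditional vacuously true — holds.
C8: x3 = 15 > 14, so we need x5 ≤ 3; x5 = 2 ≤ 3 — holds.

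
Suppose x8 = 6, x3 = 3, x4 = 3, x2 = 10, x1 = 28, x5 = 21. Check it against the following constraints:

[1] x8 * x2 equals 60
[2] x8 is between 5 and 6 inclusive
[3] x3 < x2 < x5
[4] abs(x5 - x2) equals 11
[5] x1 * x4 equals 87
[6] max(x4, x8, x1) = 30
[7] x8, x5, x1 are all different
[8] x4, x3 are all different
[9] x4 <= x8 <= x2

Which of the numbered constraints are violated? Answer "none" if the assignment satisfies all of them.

[1] x8 * x2 = 6 * 10 = 60  ✔
[2] x8 = 6 lies in [5, 6]  ✔
[3] values 3 < 10 < 21  ✔
[4] abs(21 - 10) = 11  ✔
[5] x1 * x4 = 28 * 3 = 84, not 87  ✘
[6] max(3, 6, 28) = 28, not 30  ✘
[7] values 6, 21, 28 are pairwise distinct  ✔
[8] x4 = x3 = 3, not all different  ✘
[9] values 3 <= 6 <= 10  ✔

Constraints 5, 6, and 8 do not hold.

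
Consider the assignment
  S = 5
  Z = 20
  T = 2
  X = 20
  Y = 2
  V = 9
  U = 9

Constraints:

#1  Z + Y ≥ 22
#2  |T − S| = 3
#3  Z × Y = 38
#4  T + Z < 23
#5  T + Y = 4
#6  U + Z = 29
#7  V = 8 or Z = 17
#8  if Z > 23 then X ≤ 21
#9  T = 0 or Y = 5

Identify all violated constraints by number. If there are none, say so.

Constraints 3, 7, 9 do not hold.

#1 Z + Y = 20 + 2 = 22; 22 ≥ 22  holds
#2 |2 − 5| = 3  holds
#3 Z × Y = 20 × 2 = 40, not 38  fails
#4 T + Z = 2 + 20 = 22; 22 < 23  holds
#5 T + Y = 2 + 2 = 4  holds
#6 U + Z = 9 + 20 = 29  holds
#7 V = 9 ≠ 8 and Z = 20 ≠ 17; both disjuncts false  fails
#8 Z = 20, not > 23; antecedent false, conditional vacuously true  holds
#9 T = 2 ≠ 0 and Y = 2 ≠ 5; both disjuncts false  fails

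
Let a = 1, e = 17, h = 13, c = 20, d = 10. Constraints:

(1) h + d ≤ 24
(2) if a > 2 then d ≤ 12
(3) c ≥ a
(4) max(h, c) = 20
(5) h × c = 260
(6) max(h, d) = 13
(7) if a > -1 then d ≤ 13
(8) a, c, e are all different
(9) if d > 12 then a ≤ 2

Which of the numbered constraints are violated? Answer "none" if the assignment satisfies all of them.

(1) h + d = 13 + 10 = 23; 23 ≤ 24  OK
(2) a = 1, not > 2; antecedent false, conditional vacuously true  OK
(3) c = 20, a = 1; 20 ≥ 1  OK
(4) max(13, 20) = 20  OK
(5) h × c = 13 × 20 = 260  OK
(6) max(13, 10) = 13  OK
(7) a = 1 > -1, so we need d ≤ 13; d = 10 ≤ 13  OK
(8) values 1, 20, 17 are pairwise distinct  OK
(9) d = 10, not > 12; antecedent false, conditional vacuously true  OK

None — every constraint holds.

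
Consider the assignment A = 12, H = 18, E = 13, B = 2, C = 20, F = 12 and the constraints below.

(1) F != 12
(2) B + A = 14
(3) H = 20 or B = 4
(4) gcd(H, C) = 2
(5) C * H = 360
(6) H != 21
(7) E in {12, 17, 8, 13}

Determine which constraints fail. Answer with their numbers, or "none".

(1) F = 12, but 12 is required to differ — does not hold.
(2) B + A = 2 + 12 = 14 — holds.
(3) H = 18 ≠ 20 and B = 2 ≠ 4; both disjuncts false — does not hold.
(4) gcd(18, 20) = 2 — holds.
(5) C * H = 20 * 18 = 360 — holds.
(6) H = 18, and 18 ≠ 21 — holds.
(7) E = 13 is in {12, 17, 8, 13} — holds.

The assignment fails constraints 1 and 3.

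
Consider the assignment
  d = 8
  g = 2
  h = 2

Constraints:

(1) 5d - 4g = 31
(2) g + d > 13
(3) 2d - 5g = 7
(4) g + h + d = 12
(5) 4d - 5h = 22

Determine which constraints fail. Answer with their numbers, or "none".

Constraints 1, 2, and 3 are violated.

(1) 5d - 4g = 5(8) - 4(2) = 32, not 31 — fails.
(2) g + d = 2 + 8 = 10; 10 ≤ 13, bound 13 not met — fails.
(3) 2d - 5g = 2(8) - 5(2) = 6, not 7 — fails.
(4) g + h + d = 2 + 2 + 8 = 12 — holds.
(5) 4d - 5h = 4(8) - 5(2) = 22 — holds.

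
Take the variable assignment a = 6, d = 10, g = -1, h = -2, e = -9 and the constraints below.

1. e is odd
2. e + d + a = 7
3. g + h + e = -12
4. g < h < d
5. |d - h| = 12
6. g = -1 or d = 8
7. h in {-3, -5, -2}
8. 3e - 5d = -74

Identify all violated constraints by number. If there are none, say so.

Violated: 4 and 8.

1. e = -9 is odd — satisfied.
2. e + d + a = -9 + 10 + 6 = 7 — satisfied.
3. g + h + e = -1 + (-2) + (-9) = -12 — satisfied.
4. values -1, -2, 10; g = -1 is not < h = -2 — violated.
5. |10 - (-2)| = 12 — satisfied.
6. g = -1 = -1 (first disjunct) — satisfied.
7. h = -2 is in {-3, -5, -2} — satisfied.
8. 3e - 5d = 3(-9) - 5(10) = -77, not -74 — violated.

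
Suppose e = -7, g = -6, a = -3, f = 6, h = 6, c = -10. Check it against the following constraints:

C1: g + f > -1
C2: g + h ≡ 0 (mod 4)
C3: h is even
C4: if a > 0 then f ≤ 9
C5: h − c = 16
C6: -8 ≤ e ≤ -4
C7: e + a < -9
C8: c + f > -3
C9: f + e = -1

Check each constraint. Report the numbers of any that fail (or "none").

C1: g + f = -6 + 6 = 0; 0 > -1 — holds.
C2: g + h = 0; 0 mod 4 = 0 — holds.
C3: h = 6 is even — holds.
C4: a = -3, not > 0; antecedent false, conditional vacuously true — holds.
C5: h − c = 6 − (-10) = 16 — holds.
C6: e = -7 lies in [-8, -4] — holds.
C7: e + a = -7 + (-3) = -10; -10 < -9 — holds.
C8: c + f = -10 + 6 = -4; -4 ≤ -3, bound -3 not met — does not hold.
C9: f + e = 6 + (-7) = -1 — holds.

Constraint 8 does not hold.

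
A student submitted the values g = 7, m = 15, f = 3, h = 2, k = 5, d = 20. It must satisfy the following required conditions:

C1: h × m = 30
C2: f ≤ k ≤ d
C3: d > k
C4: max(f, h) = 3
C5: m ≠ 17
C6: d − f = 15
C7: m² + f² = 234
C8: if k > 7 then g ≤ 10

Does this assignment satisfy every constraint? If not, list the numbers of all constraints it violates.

The assignment fails constraint 6.

C1: h × m = 2 × 15 = 30  holds
C2: values 3 ≤ 5 ≤ 20  holds
C3: d = 20, k = 5; 20 > 5  holds
C4: max(3, 2) = 3  holds
C5: m = 15, and 15 ≠ 17  holds
C6: d − f = 20 − 3 = 17, not 15  fails
C7: m² + f² = 15² + 3² = 225 + 9 = 234  holds
C8: k = 5, not > 7; antecedent false, conditional vacuously true  holds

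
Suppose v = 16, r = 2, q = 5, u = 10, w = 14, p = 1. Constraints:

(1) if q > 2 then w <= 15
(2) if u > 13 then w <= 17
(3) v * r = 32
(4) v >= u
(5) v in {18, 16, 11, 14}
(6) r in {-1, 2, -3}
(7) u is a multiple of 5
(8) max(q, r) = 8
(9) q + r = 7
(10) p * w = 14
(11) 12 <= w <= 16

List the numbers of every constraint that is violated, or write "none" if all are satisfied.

(1) q = 5 > 2, so we need w ≤ 15; w = 14 ≤ 15  OK
(2) u = 10, not > 13; antecedent false, conditional vacuously true  OK
(3) v * r = 16 * 2 = 32  OK
(4) v = 16, u = 10; 16 ≥ 10  OK
(5) v = 16 is in {18, 16, 11, 14}  OK
(6) r = 2 is in {-1, 2, -3}  OK
(7) 10 / 5 = 2, so 5 divides 10  OK
(8) max(5, 2) = 5, not 8  FAIL
(9) q + r = 5 + 2 = 7  OK
(10) p * w = 1 * 14 = 14  OK
(11) w = 14 lies in [12, 16]  OK

Constraint 8 does not hold.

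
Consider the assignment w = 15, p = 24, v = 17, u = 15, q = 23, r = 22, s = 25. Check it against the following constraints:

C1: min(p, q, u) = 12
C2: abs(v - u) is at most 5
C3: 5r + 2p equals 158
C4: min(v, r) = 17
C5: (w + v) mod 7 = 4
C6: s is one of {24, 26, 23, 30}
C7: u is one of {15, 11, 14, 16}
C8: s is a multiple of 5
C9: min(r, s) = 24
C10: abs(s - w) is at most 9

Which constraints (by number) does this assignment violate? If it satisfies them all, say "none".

The assignment fails constraints 1, 6, 9, and 10.

C1: min(24, 23, 15) = 15, not 12 — fails.
C2: abs(17 - 15) = 2; 2 ≤ 5 — holds.
C3: 5r + 2p = 5(22) + 2(24) = 158 — holds.
C4: min(17, 22) = 17 — holds.
C5: w + v = 32; 32 mod 7 = 4 — holds.
C6: s = 25 is not in {24, 26, 23, 30} — fails.
C7: u = 15 is in {15, 11, 14, 16} — holds.
C8: 25 / 5 = 5, so 5 divides 25 — holds.
C9: min(22, 25) = 22, not 24 — fails.
C10: abs(25 - 15) = 10; 10 > 9, exceeds bound 9 — fails.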